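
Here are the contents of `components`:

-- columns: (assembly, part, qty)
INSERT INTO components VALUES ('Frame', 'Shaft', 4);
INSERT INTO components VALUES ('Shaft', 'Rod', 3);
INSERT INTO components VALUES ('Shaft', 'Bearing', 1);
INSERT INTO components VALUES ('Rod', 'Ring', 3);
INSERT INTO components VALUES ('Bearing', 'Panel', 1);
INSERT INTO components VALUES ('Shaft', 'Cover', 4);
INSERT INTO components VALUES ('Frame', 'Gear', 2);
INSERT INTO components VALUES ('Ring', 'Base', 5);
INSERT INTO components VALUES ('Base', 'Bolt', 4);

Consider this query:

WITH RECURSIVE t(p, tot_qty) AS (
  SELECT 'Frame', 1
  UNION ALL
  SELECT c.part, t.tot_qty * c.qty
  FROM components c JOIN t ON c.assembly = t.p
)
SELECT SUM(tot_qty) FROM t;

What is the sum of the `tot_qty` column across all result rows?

979

Base: (Frame, tot_qty=1).
Iteration 1: components of {Frame} -> Gear = 1*2 = 2, Shaft = 1*4 = 4.
Iteration 2: components of {Gear,Shaft} -> Bearing = 4*1 = 4, Cover = 4*4 = 16, Rod = 4*3 = 12.
Iteration 3: components of {Bearing,Cover,Rod} -> Panel = 4*1 = 4, Ring = 12*3 = 36.
Iteration 4: components of {Panel,Ring} -> Base = 36*5 = 180.
Iteration 5: components of {Base} -> Bolt = 180*4 = 720.
Iteration 6: no further components; recursion stops.
SUM(tot_qty) = 1 + 4 + 2 + 12 + 4 + 16 + 36 + 4 + 180 + 720 = 979.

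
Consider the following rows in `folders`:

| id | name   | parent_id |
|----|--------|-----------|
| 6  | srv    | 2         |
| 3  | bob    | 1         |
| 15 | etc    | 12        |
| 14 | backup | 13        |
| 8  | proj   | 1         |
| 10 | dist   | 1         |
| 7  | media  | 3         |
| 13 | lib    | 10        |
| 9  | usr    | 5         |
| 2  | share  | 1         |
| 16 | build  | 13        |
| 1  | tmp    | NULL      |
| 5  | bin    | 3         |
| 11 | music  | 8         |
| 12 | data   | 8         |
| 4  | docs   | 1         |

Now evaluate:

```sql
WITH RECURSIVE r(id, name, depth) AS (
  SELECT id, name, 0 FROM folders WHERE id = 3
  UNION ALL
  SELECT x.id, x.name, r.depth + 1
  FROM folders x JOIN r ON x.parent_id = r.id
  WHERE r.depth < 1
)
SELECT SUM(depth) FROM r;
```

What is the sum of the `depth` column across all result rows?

2

Base: id=3 (bob) at depth 0.
Iteration 1: rows with parent_id in {3} -> bin (id 5, depth 1), media (id 7, depth 1).
Iteration 2: depth < 1 fails for all current rows; recursion stops.
SUM(depth) = 0 + 1 + 1 = 2.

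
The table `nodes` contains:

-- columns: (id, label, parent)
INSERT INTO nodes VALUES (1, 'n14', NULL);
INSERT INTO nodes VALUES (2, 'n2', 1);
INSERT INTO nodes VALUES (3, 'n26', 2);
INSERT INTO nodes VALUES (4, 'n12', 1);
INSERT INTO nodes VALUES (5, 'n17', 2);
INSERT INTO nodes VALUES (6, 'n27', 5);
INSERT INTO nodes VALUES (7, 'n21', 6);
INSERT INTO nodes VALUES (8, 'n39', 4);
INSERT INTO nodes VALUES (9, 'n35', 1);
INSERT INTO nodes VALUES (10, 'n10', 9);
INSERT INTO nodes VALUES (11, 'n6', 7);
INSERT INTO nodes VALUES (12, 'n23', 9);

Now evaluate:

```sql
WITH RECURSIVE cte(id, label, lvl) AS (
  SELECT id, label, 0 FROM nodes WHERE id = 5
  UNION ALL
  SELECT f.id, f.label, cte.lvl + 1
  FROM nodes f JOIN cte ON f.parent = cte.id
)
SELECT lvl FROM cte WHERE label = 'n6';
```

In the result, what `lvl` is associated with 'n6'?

3

Base: id=5 (n17) at lvl 0.
Iteration 1: rows with parent in {5} -> n27 (id 6, lvl 1).
Iteration 2: rows with parent in {6} -> n21 (id 7, lvl 2).
Iteration 3: rows with parent in {7} -> n6 (id 11, lvl 3).
Iteration 4: no rows with parent in {11}; recursion stops.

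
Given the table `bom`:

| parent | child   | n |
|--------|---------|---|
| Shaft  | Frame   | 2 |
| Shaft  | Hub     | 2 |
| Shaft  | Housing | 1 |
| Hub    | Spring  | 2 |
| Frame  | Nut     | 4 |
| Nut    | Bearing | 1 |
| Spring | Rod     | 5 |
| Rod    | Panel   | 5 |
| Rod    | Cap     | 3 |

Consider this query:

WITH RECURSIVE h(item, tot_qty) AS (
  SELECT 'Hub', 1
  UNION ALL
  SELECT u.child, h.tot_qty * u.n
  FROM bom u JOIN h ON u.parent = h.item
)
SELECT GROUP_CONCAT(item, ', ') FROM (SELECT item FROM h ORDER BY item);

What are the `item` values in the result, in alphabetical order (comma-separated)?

Base: (Hub, tot_qty=1).
Iteration 1: components of {Hub} -> Spring = 1*2 = 2.
Iteration 2: components of {Spring} -> Rod = 2*5 = 10.
Iteration 3: components of {Rod} -> Cap = 10*3 = 30, Panel = 10*5 = 50.
Iteration 4: no further components; recursion stops.

Cap, Hub, Panel, Rod, Spring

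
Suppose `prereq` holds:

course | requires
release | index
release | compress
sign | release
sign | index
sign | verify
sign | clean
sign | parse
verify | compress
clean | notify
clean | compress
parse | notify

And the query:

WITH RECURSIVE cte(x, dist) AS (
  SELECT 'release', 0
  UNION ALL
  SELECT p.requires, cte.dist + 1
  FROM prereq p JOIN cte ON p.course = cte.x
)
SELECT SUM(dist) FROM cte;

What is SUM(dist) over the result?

2

Base: (release, dist=0).
Iteration 1: edges from {release} -> (compress, dist=1), (index, dist=1).
Iteration 2: no outgoing edges from {compress,index}; recursion stops.
SUM(dist) = 0 + 1 + 1 = 2.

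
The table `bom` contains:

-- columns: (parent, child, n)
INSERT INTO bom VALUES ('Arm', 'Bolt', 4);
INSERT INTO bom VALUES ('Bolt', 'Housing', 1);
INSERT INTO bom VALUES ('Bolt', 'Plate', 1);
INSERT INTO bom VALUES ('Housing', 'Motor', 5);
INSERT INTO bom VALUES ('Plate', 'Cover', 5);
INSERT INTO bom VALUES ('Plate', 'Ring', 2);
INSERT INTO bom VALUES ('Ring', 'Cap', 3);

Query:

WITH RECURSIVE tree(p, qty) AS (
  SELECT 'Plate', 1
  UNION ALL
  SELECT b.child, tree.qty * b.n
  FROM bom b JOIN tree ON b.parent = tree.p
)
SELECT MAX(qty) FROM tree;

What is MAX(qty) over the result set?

6

Base: (Plate, qty=1).
Iteration 1: components of {Plate} -> Cover = 1*5 = 5, Ring = 1*2 = 2.
Iteration 2: components of {Cover,Ring} -> Cap = 2*3 = 6.
Iteration 3: no further components; recursion stops.
qty values: 1, 5, 2, 6; the maximum is 6.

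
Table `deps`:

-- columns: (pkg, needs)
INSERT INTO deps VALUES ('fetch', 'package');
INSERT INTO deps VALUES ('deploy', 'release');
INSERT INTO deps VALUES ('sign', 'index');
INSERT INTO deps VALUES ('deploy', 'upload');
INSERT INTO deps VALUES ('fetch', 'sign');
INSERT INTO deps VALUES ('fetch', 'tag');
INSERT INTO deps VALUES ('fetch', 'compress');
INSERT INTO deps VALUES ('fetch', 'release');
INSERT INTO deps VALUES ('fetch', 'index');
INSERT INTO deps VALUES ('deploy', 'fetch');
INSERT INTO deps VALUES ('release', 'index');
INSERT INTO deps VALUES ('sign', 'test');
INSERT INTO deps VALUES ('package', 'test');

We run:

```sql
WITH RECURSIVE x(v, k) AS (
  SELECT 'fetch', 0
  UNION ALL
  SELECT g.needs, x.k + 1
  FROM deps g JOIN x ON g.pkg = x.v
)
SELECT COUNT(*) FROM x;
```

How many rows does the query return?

11

Base: (fetch, k=0).
Iteration 1: edges from {fetch} -> (compress, k=1), (index, k=1), (package, k=1), (release, k=1), (sign, k=1), (tag, k=1).
Iteration 2: edges from {compress,index,package,release,sign,tag} -> (index, k=2) x2, (test, k=2) x2. [UNION ALL keeps all 4 new rows, including repeats]
Iteration 3: no outgoing edges from {index,test}; recursion stops.
Total rows emitted: 11.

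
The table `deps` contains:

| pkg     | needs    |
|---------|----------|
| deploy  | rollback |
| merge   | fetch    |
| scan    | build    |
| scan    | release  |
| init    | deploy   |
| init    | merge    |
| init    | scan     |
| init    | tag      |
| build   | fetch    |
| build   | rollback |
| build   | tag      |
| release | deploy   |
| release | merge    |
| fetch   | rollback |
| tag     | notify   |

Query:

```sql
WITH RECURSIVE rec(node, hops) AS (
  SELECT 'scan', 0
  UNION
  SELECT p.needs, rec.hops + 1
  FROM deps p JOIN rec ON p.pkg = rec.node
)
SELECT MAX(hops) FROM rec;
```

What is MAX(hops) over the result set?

4

Base: (scan, hops=0).
Iteration 1: edges from {scan} -> (build, hops=1), (release, hops=1).
Iteration 2: edges from {build,release} -> (deploy, hops=2), (fetch, hops=2), (merge, hops=2), (rollback, hops=2), (tag, hops=2).
Iteration 3: edges from {deploy,fetch,merge,rollback,tag} -> (fetch, hops=3), (notify, hops=3), (rollback, hops=3). [UNION drops 1 duplicate row(s)]
Iteration 4: edges from {fetch,notify,rollback} -> (rollback, hops=4).
Iteration 5: no outgoing edges from {rollback}; recursion stops.
hops values: 0, 1, 1, 2, 2, 2, 2, 2, 3, 3, 3, 4; the maximum is 4.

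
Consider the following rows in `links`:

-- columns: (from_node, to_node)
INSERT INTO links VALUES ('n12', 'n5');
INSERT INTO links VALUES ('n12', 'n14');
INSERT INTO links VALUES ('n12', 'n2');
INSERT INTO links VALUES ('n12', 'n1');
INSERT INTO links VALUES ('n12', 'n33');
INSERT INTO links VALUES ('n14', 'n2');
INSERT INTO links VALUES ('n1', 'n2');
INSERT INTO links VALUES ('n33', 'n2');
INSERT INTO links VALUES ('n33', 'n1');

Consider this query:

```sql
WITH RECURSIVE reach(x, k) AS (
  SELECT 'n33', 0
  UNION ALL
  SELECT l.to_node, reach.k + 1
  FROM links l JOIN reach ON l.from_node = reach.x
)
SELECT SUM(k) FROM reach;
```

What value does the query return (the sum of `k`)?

4

Base: (n33, k=0).
Iteration 1: edges from {n33} -> (n1, k=1), (n2, k=1).
Iteration 2: edges from {n1,n2} -> (n2, k=2).
Iteration 3: no outgoing edges from {n2}; recursion stops.
SUM(k) = 0 + 1 + 1 + 2 = 4.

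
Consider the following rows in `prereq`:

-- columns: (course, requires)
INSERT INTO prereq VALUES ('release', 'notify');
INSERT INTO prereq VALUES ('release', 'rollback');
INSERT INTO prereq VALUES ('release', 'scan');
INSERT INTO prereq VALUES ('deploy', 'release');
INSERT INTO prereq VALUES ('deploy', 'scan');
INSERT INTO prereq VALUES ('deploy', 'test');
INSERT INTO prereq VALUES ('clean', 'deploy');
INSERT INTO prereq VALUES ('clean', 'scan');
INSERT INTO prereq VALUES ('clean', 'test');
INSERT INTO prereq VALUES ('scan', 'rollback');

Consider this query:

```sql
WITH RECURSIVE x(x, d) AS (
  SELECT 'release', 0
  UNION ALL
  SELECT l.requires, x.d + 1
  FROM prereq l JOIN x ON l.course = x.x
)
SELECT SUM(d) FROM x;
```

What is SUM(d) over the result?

Base: (release, d=0).
Iteration 1: edges from {release} -> (notify, d=1), (rollback, d=1), (scan, d=1).
Iteration 2: edges from {notify,rollback,scan} -> (rollback, d=2).
Iteration 3: no outgoing edges from {rollback}; recursion stops.
SUM(d) = 0 + 1 + 1 + 1 + 2 = 5.

5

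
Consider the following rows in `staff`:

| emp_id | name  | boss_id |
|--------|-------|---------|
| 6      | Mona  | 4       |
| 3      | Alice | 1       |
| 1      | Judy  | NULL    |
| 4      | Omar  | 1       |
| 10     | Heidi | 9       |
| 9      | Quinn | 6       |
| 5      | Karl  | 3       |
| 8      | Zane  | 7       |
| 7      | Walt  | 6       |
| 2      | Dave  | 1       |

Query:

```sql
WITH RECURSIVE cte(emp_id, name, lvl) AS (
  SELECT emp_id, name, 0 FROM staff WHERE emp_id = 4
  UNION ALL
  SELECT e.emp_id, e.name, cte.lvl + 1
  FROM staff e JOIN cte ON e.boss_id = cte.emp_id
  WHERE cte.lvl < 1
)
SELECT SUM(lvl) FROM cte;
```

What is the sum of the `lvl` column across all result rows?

Base: emp_id=4 (Omar) at lvl 0.
Iteration 1: rows with boss_id in {4} -> Mona (id 6, lvl 1).
Iteration 2: lvl < 1 fails for all current rows; recursion stops.
SUM(lvl) = 0 + 1 = 1.

1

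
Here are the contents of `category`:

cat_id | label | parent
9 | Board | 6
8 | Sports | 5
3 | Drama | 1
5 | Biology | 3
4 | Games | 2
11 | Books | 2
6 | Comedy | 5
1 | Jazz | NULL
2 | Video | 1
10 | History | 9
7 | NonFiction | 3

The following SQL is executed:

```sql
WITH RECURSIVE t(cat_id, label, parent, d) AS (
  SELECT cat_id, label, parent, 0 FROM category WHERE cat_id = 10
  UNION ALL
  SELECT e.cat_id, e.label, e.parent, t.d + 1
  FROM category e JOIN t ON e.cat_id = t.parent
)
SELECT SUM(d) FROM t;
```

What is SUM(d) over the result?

Base: cat_id=10 (History), parent=9, d 0.
Iteration 1: join on cat_id=9 -> Board (id 9, parent=6, d 1).
Iteration 2: join on cat_id=6 -> Comedy (id 6, parent=5, d 2).
Iteration 3: join on cat_id=5 -> Biology (id 5, parent=3, d 3).
Iteration 4: join on cat_id=3 -> Drama (id 3, parent=1, d 4).
Iteration 5: join on cat_id=1 -> Jazz (id 1, parent=NULL, d 5).
Iteration 6: parent is NULL; no match; recursion stops.
SUM(d) = 0 + 1 + 2 + 3 + 4 + 5 = 15.

15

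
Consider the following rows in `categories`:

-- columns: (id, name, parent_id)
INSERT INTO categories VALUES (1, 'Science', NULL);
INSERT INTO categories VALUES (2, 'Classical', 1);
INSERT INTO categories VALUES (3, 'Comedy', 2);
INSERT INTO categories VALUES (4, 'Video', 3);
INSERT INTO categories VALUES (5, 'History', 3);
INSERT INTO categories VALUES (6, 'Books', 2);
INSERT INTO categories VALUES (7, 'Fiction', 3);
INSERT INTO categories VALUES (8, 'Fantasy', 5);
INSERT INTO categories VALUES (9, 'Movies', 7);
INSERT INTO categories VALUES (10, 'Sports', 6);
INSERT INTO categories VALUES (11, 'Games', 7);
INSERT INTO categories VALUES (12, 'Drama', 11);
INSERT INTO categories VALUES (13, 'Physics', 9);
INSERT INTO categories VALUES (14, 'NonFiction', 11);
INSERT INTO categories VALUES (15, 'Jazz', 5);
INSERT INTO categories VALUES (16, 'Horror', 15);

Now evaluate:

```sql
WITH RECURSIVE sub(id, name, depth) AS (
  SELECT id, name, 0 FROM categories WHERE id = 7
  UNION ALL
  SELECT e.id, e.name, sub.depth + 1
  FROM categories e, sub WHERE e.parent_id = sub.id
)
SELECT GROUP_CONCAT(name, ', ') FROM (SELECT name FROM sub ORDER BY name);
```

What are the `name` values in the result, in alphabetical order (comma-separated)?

Base: id=7 (Fiction) at depth 0.
Iteration 1: rows with parent_id in {7} -> Movies (id 9, depth 1), Games (id 11, depth 1).
Iteration 2: rows with parent_id in {9,11} -> Drama (id 12, depth 2), Physics (id 13, depth 2), NonFiction (id 14, depth 2).
Iteration 3: no rows with parent_id in {12,13,14}; recursion stops.

Drama, Fiction, Games, Movies, NonFiction, Physics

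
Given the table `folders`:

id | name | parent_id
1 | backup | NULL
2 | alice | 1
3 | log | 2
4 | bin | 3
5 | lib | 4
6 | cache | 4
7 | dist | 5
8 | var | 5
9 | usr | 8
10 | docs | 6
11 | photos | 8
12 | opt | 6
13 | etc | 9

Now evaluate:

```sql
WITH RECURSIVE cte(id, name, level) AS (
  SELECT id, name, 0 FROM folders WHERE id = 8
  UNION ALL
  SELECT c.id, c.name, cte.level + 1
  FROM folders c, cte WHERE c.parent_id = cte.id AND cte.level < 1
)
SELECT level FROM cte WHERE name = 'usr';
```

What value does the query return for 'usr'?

1

Base: id=8 (var) at level 0.
Iteration 1: rows with parent_id in {8} -> usr (id 9, level 1), photos (id 11, level 1).
Iteration 2: level < 1 fails for all current rows; recursion stops.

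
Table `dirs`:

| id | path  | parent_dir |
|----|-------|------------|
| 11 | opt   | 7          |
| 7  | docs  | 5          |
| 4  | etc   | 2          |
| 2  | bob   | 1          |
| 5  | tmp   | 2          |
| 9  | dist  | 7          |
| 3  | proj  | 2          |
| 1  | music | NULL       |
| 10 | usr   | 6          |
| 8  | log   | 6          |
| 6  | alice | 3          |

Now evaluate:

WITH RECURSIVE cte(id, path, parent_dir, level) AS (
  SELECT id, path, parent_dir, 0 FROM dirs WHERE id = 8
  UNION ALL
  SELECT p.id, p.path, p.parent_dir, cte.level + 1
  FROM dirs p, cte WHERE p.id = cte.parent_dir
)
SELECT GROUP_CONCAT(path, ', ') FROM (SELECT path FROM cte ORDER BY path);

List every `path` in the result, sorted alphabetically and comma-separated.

Base: id=8 (log), parent_dir=6, level 0.
Iteration 1: join on id=6 -> alice (id 6, parent_dir=3, level 1).
Iteration 2: join on id=3 -> proj (id 3, parent_dir=2, level 2).
Iteration 3: join on id=2 -> bob (id 2, parent_dir=1, level 3).
Iteration 4: join on id=1 -> music (id 1, parent_dir=NULL, level 4).
Iteration 5: parent_dir is NULL; no match; recursion stops.

alice, bob, log, music, proj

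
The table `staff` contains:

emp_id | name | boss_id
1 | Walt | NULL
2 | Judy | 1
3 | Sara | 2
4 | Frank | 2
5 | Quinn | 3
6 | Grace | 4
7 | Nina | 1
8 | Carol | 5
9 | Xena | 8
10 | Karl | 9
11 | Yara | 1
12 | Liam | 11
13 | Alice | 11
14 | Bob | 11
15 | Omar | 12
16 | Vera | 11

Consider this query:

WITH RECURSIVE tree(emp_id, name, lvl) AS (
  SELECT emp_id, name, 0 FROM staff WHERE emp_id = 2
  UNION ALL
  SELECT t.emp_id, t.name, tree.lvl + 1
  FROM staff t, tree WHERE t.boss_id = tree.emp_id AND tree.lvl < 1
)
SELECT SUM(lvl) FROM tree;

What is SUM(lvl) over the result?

2

Base: emp_id=2 (Judy) at lvl 0.
Iteration 1: rows with boss_id in {2} -> Sara (id 3, lvl 1), Frank (id 4, lvl 1).
Iteration 2: lvl < 1 fails for all current rows; recursion stops.
SUM(lvl) = 0 + 1 + 1 = 2.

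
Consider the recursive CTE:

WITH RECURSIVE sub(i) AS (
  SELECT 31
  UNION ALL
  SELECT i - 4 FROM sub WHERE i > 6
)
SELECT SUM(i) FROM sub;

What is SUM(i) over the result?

136

Base: i=31.
Iteration 1: 31 > 6 holds -> i = 31 - 4 = 27.
Iteration 2: 27 > 6 holds -> i = 27 - 4 = 23.
Iteration 3: 23 > 6 holds -> i = 23 - 4 = 19.
Iteration 4: 19 > 6 holds -> i = 19 - 4 = 15.
Iteration 5: 15 > 6 holds -> i = 15 - 4 = 11.
Iteration 6: 11 > 6 holds -> i = 11 - 4 = 7.
Iteration 7: 7 > 6 holds -> i = 7 - 4 = 3.
Iteration 8: 3 > 6 fails; recursion stops.
SUM(i) = 31 + 27 + 23 + 19 + 15 + 11 + 7 + 3 = 136.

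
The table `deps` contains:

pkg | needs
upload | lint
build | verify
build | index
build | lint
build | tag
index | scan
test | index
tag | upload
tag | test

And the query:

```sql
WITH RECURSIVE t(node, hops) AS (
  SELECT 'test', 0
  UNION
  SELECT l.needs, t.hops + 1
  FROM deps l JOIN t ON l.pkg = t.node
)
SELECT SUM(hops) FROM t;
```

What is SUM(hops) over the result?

Base: (test, hops=0).
Iteration 1: edges from {test} -> (index, hops=1).
Iteration 2: edges from {index} -> (scan, hops=2).
Iteration 3: no outgoing edges from {scan}; recursion stops.
SUM(hops) = 0 + 1 + 2 = 3.

3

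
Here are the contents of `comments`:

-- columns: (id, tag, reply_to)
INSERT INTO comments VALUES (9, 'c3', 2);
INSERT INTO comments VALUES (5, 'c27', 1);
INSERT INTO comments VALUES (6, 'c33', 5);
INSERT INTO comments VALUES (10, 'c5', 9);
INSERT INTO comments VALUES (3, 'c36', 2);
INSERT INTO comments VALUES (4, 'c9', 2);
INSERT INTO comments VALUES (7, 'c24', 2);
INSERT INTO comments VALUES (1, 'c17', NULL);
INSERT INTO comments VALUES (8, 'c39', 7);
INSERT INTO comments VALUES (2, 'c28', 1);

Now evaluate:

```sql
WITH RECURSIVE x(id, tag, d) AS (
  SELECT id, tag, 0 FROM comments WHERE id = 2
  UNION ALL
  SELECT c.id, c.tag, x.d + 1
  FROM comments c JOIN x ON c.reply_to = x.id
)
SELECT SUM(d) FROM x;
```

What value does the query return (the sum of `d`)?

8

Base: id=2 (c28) at d 0.
Iteration 1: rows with reply_to in {2} -> c36 (id 3, d 1), c9 (id 4, d 1), c24 (id 7, d 1), c3 (id 9, d 1).
Iteration 2: rows with reply_to in {3,4,7,9} -> c39 (id 8, d 2), c5 (id 10, d 2).
Iteration 3: no rows with reply_to in {8,10}; recursion stops.
SUM(d) = 0 + 1 + 1 + 1 + 1 + 2 + 2 = 8.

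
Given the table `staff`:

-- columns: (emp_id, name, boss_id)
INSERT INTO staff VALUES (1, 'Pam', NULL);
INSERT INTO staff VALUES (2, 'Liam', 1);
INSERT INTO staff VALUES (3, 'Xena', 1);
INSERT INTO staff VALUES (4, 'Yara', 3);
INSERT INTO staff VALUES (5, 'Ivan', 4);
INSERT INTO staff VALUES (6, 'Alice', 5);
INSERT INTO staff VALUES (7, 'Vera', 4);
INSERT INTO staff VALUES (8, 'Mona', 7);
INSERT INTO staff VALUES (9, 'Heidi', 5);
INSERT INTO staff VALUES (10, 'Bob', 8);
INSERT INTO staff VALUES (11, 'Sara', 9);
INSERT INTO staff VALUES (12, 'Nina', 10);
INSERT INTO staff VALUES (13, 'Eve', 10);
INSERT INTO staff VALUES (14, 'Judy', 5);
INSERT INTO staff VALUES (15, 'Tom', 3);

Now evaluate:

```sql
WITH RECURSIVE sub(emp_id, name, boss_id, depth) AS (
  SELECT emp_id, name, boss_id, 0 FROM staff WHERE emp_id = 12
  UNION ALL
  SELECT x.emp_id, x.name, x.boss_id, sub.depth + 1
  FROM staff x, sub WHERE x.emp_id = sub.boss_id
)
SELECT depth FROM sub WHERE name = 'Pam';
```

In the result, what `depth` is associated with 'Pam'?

6

Base: emp_id=12 (Nina), boss_id=10, depth 0.
Iteration 1: join on emp_id=10 -> Bob (id 10, boss_id=8, depth 1).
Iteration 2: join on emp_id=8 -> Mona (id 8, boss_id=7, depth 2).
Iteration 3: join on emp_id=7 -> Vera (id 7, boss_id=4, depth 3).
Iteration 4: join on emp_id=4 -> Yara (id 4, boss_id=3, depth 4).
Iteration 5: join on emp_id=3 -> Xena (id 3, boss_id=1, depth 5).
Iteration 6: join on emp_id=1 -> Pam (id 1, boss_id=NULL, depth 6).
Iteration 7: boss_id is NULL; no match; recursion stops.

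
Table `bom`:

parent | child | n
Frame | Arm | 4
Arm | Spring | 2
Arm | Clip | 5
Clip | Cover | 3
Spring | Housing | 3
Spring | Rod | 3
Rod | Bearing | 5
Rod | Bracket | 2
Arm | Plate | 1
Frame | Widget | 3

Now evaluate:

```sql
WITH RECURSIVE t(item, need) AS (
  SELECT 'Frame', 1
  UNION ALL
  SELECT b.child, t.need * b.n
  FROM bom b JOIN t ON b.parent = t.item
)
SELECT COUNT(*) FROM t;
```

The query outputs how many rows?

Base: (Frame, need=1).
Iteration 1: components of {Frame} -> Arm = 1*4 = 4, Widget = 1*3 = 3.
Iteration 2: components of {Arm,Widget} -> Clip = 4*5 = 20, Plate = 4*1 = 4, Spring = 4*2 = 8.
Iteration 3: components of {Clip,Plate,Spring} -> Cover = 20*3 = 60, Housing = 8*3 = 24, Rod = 8*3 = 24.
Iteration 4: components of {Cover,Housing,Rod} -> Bearing = 24*5 = 120, Bracket = 24*2 = 48.
Iteration 5: no further components; recursion stops.
Total rows emitted: 11.

11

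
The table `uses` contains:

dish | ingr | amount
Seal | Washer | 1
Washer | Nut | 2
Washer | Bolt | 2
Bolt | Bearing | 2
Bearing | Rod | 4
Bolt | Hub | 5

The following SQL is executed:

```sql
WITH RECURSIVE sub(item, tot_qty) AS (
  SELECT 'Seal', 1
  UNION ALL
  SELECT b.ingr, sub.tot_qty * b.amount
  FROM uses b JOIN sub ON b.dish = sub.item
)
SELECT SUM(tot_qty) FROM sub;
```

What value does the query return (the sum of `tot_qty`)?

36

Base: (Seal, tot_qty=1).
Iteration 1: components of {Seal} -> Washer = 1*1 = 1.
Iteration 2: components of {Washer} -> Bolt = 1*2 = 2, Nut = 1*2 = 2.
Iteration 3: components of {Bolt,Nut} -> Bearing = 2*2 = 4, Hub = 2*5 = 10.
Iteration 4: components of {Bearing,Hub} -> Rod = 4*4 = 16.
Iteration 5: no further components; recursion stops.
SUM(tot_qty) = 1 + 1 + 2 + 2 + 4 + 10 + 16 = 36.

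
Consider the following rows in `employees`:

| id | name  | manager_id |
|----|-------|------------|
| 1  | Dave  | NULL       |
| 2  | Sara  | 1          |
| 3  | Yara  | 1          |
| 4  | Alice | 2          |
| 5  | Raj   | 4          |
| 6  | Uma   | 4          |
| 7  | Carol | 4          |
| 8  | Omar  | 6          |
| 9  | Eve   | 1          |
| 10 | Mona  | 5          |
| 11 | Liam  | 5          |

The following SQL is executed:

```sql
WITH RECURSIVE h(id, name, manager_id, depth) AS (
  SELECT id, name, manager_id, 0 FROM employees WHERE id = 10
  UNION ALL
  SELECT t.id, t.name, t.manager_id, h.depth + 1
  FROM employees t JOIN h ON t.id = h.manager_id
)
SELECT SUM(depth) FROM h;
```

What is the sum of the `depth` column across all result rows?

10

Base: id=10 (Mona), manager_id=5, depth 0.
Iteration 1: join on id=5 -> Raj (id 5, manager_id=4, depth 1).
Iteration 2: join on id=4 -> Alice (id 4, manager_id=2, depth 2).
Iteration 3: join on id=2 -> Sara (id 2, manager_id=1, depth 3).
Iteration 4: join on id=1 -> Dave (id 1, manager_id=NULL, depth 4).
Iteration 5: manager_id is NULL; no match; recursion stops.
SUM(depth) = 0 + 1 + 2 + 3 + 4 = 10.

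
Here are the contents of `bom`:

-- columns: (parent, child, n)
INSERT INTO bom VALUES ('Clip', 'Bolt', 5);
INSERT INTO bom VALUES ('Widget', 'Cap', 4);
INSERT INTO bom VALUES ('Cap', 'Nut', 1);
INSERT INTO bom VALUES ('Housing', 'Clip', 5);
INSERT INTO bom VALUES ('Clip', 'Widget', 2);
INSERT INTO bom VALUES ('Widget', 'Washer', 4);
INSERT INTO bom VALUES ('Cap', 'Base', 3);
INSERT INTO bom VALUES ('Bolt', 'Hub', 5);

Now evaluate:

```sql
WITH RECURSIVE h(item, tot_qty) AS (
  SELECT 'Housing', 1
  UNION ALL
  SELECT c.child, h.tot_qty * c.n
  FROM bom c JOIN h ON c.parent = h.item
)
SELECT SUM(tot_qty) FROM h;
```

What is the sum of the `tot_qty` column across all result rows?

Base: (Housing, tot_qty=1).
Iteration 1: components of {Housing} -> Clip = 1*5 = 5.
Iteration 2: components of {Clip} -> Bolt = 5*5 = 25, Widget = 5*2 = 10.
Iteration 3: components of {Bolt,Widget} -> Cap = 10*4 = 40, Hub = 25*5 = 125, Washer = 10*4 = 40.
Iteration 4: components of {Cap,Hub,Washer} -> Base = 40*3 = 120, Nut = 40*1 = 40.
Iteration 5: no further components; recursion stops.
SUM(tot_qty) = 1 + 5 + 10 + 25 + 40 + 40 + 125 + 40 + 120 = 406.

406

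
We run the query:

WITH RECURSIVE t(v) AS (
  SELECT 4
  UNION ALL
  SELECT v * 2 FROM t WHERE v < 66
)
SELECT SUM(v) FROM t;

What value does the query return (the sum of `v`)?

252

Base: v=4.
Iteration 1: 4 < 66 holds -> v = 4 * 2 = 8.
Iteration 2: 8 < 66 holds -> v = 8 * 2 = 16.
Iteration 3: 16 < 66 holds -> v = 16 * 2 = 32.
Iteration 4: 32 < 66 holds -> v = 32 * 2 = 64.
Iteration 5: 64 < 66 holds -> v = 64 * 2 = 128.
Iteration 6: 128 < 66 fails; recursion stops.
SUM(v) = 4 + 8 + 16 + 32 + 64 + 128 = 252.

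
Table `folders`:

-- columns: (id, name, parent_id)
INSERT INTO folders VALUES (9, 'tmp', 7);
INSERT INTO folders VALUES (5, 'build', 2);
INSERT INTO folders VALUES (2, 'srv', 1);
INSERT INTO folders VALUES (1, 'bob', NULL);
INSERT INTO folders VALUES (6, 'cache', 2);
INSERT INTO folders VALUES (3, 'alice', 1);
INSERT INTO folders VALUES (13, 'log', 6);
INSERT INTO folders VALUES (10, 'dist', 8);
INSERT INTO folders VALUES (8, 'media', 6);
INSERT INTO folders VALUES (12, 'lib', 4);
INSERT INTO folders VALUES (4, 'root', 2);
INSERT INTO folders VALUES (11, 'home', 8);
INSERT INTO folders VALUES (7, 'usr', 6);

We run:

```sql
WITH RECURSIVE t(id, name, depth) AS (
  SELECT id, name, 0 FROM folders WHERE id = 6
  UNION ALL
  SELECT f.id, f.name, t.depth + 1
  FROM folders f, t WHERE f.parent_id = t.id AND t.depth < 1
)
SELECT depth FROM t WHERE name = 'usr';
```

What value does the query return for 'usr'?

1

Base: id=6 (cache) at depth 0.
Iteration 1: rows with parent_id in {6} -> usr (id 7, depth 1), media (id 8, depth 1), log (id 13, depth 1).
Iteration 2: depth < 1 fails for all current rows; recursion stops.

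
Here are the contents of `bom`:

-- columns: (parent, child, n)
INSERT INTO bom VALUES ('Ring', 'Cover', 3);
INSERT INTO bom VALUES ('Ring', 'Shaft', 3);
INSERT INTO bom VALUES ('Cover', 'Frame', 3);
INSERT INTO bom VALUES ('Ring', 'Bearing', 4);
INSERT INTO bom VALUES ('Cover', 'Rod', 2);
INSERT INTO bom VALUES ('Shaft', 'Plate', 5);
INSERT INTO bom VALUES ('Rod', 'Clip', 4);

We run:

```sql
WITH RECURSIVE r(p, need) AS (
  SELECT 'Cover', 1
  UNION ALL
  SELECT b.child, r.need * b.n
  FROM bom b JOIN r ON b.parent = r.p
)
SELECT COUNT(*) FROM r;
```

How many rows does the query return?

4

Base: (Cover, need=1).
Iteration 1: components of {Cover} -> Frame = 1*3 = 3, Rod = 1*2 = 2.
Iteration 2: components of {Frame,Rod} -> Clip = 2*4 = 8.
Iteration 3: no further components; recursion stops.
Total rows emitted: 4.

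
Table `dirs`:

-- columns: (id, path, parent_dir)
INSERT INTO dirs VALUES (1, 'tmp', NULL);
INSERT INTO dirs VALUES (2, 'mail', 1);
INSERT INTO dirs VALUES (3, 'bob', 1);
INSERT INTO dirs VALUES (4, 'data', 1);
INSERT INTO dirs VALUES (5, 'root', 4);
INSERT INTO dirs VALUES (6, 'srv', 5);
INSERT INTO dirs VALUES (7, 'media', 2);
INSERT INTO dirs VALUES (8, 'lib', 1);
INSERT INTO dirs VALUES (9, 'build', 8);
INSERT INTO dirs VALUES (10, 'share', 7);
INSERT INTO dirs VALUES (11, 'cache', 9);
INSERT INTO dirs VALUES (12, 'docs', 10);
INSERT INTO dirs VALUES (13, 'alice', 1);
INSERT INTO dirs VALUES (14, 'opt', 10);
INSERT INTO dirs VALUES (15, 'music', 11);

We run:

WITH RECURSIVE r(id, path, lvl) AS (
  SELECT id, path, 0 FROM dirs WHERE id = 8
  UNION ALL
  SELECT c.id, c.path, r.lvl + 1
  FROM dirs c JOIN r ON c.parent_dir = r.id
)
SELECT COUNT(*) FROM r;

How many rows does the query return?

4

Base: id=8 (lib) at lvl 0.
Iteration 1: rows with parent_dir in {8} -> build (id 9, lvl 1).
Iteration 2: rows with parent_dir in {9} -> cache (id 11, lvl 2).
Iteration 3: rows with parent_dir in {11} -> music (id 15, lvl 3).
Iteration 4: no rows with parent_dir in {15}; recursion stops.
Total rows emitted: 4.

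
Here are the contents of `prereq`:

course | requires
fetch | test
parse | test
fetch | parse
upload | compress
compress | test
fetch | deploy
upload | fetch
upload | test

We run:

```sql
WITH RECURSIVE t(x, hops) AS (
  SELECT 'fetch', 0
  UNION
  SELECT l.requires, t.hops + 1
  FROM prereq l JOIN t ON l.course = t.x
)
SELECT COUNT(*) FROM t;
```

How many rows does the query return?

5

Base: (fetch, hops=0).
Iteration 1: edges from {fetch} -> (deploy, hops=1), (parse, hops=1), (test, hops=1).
Iteration 2: edges from {deploy,parse,test} -> (test, hops=2).
Iteration 3: no outgoing edges from {test}; recursion stops.
Total rows emitted: 5.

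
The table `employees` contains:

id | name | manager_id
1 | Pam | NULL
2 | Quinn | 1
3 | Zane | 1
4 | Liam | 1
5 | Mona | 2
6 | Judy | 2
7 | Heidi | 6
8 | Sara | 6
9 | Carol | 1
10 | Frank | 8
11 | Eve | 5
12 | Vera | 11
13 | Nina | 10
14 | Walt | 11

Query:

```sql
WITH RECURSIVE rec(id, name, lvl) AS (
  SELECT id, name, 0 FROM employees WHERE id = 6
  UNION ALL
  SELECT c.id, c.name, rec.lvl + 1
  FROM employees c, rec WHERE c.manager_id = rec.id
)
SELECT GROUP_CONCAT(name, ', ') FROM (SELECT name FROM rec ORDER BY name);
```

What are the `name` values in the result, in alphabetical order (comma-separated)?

Frank, Heidi, Judy, Nina, Sara

Base: id=6 (Judy) at lvl 0.
Iteration 1: rows with manager_id in {6} -> Heidi (id 7, lvl 1), Sara (id 8, lvl 1).
Iteration 2: rows with manager_id in {7,8} -> Frank (id 10, lvl 2).
Iteration 3: rows with manager_id in {10} -> Nina (id 13, lvl 3).
Iteration 4: no rows with manager_id in {13}; recursion stops.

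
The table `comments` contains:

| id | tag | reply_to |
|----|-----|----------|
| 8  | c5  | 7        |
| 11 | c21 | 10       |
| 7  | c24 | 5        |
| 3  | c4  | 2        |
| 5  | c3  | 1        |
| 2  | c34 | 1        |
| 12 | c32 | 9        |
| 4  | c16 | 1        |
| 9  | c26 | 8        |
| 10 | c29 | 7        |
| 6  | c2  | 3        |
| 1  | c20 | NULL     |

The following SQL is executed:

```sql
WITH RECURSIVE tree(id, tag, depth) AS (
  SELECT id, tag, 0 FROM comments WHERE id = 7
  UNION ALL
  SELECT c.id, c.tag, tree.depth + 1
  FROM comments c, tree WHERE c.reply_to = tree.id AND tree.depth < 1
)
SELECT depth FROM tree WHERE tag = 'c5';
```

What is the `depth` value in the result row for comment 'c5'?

1

Base: id=7 (c24) at depth 0.
Iteration 1: rows with reply_to in {7} -> c5 (id 8, depth 1), c29 (id 10, depth 1).
Iteration 2: depth < 1 fails for all current rows; recursion stops.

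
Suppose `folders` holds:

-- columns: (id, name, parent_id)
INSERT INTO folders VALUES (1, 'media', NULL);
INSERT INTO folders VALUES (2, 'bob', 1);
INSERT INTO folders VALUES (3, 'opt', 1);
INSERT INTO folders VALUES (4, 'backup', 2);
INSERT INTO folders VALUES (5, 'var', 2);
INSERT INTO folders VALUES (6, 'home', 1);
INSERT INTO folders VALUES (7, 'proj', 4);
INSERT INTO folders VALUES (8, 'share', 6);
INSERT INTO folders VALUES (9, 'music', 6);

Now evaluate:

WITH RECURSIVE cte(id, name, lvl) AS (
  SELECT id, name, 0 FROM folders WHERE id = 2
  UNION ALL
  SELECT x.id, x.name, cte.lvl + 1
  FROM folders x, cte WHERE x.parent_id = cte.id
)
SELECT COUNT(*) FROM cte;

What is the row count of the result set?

4

Base: id=2 (bob) at lvl 0.
Iteration 1: rows with parent_id in {2} -> backup (id 4, lvl 1), var (id 5, lvl 1).
Iteration 2: rows with parent_id in {4,5} -> proj (id 7, lvl 2).
Iteration 3: no rows with parent_id in {7}; recursion stops.
Total rows emitted: 4.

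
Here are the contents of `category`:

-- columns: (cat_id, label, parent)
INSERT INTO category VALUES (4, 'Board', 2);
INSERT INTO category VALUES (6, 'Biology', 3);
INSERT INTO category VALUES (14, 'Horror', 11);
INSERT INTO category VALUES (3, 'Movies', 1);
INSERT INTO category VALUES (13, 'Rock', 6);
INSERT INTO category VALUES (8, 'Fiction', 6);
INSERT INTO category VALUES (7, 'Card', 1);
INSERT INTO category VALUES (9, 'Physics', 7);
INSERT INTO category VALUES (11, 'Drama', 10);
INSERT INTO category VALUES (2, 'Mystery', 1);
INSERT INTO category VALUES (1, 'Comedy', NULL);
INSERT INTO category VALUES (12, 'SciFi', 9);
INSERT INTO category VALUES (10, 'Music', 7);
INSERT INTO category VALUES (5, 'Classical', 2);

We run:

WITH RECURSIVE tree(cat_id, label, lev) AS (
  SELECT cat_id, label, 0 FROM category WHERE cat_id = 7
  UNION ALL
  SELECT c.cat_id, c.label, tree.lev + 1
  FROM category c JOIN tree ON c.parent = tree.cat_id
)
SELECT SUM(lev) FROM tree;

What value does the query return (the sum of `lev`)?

Base: cat_id=7 (Card) at lev 0.
Iteration 1: rows with parent in {7} -> Physics (id 9, lev 1), Music (id 10, lev 1).
Iteration 2: rows with parent in {9,10} -> Drama (id 11, lev 2), SciFi (id 12, lev 2).
Iteration 3: rows with parent in {11,12} -> Horror (id 14, lev 3).
Iteration 4: no rows with parent in {14}; recursion stops.
SUM(lev) = 0 + 1 + 1 + 2 + 2 + 3 = 9.

9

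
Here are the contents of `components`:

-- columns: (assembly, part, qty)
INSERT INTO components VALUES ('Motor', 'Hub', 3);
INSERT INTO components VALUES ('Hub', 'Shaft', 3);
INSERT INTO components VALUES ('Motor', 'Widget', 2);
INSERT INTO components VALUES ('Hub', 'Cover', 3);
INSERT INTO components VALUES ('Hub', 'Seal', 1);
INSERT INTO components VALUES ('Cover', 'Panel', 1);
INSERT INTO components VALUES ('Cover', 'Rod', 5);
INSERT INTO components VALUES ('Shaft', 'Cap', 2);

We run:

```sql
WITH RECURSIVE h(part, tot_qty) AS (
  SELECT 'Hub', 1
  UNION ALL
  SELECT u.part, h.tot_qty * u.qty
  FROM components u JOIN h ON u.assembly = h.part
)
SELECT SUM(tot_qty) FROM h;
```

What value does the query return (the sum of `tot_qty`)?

Base: (Hub, tot_qty=1).
Iteration 1: components of {Hub} -> Cover = 1*3 = 3, Seal = 1*1 = 1, Shaft = 1*3 = 3.
Iteration 2: components of {Cover,Seal,Shaft} -> Cap = 3*2 = 6, Panel = 3*1 = 3, Rod = 3*5 = 15.
Iteration 3: no further components; recursion stops.
SUM(tot_qty) = 1 + 3 + 3 + 1 + 6 + 3 + 15 = 32.

32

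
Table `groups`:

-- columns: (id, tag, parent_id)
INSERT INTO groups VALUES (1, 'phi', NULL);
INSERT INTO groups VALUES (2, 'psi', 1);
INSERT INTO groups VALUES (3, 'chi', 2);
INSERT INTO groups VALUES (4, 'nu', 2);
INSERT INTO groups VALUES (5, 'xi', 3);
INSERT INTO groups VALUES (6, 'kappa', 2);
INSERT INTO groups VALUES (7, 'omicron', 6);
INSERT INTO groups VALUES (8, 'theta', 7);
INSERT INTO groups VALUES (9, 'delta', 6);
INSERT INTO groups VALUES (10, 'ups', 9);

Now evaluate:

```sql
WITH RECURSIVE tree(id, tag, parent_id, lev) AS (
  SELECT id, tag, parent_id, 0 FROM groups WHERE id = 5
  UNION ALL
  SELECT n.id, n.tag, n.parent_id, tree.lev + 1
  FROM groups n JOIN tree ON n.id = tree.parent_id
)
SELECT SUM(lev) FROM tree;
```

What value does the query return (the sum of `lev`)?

Base: id=5 (xi), parent_id=3, lev 0.
Iteration 1: join on id=3 -> chi (id 3, parent_id=2, lev 1).
Iteration 2: join on id=2 -> psi (id 2, parent_id=1, lev 2).
Iteration 3: join on id=1 -> phi (id 1, parent_id=NULL, lev 3).
Iteration 4: parent_id is NULL; no match; recursion stops.
SUM(lev) = 0 + 1 + 2 + 3 = 6.

6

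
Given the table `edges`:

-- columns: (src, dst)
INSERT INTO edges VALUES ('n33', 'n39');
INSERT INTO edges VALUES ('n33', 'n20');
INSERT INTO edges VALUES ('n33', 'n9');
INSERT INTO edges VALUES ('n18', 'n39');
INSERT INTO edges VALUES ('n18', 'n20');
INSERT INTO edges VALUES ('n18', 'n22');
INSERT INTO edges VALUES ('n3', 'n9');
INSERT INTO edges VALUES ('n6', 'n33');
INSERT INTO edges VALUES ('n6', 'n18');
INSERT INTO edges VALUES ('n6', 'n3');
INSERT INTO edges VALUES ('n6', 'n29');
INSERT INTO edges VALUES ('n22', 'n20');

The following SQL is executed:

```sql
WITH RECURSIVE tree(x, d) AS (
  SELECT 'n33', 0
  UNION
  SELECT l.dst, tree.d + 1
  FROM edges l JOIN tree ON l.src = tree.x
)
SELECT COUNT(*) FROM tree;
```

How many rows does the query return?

4

Base: (n33, d=0).
Iteration 1: edges from {n33} -> (n20, d=1), (n39, d=1), (n9, d=1).
Iteration 2: no outgoing edges from {n20,n39,n9}; recursion stops.
Total rows emitted: 4.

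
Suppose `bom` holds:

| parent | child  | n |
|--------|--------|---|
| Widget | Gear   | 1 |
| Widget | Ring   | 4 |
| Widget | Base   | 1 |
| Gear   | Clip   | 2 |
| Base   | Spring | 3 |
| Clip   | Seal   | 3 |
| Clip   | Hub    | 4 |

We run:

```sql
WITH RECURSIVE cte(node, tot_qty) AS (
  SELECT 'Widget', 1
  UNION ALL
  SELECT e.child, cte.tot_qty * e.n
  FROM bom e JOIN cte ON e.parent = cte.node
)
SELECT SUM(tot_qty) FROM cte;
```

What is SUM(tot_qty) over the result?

26

Base: (Widget, tot_qty=1).
Iteration 1: components of {Widget} -> Base = 1*1 = 1, Gear = 1*1 = 1, Ring = 1*4 = 4.
Iteration 2: components of {Base,Gear,Ring} -> Clip = 1*2 = 2, Spring = 1*3 = 3.
Iteration 3: components of {Clip,Spring} -> Hub = 2*4 = 8, Seal = 2*3 = 6.
Iteration 4: no further components; recursion stops.
SUM(tot_qty) = 1 + 1 + 4 + 1 + 2 + 3 + 6 + 8 = 26.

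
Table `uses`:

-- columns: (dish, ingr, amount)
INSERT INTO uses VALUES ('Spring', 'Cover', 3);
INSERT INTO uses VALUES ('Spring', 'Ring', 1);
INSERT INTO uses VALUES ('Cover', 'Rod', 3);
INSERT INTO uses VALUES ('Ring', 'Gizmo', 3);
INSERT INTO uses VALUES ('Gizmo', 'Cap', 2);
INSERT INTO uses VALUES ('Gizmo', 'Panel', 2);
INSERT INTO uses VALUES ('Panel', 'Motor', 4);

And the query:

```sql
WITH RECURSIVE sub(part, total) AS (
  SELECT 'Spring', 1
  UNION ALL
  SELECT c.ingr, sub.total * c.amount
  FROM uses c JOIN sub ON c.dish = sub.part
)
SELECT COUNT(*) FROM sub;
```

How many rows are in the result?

Base: (Spring, total=1).
Iteration 1: components of {Spring} -> Cover = 1*3 = 3, Ring = 1*1 = 1.
Iteration 2: components of {Cover,Ring} -> Gizmo = 1*3 = 3, Rod = 3*3 = 9.
Iteration 3: components of {Gizmo,Rod} -> Cap = 3*2 = 6, Panel = 3*2 = 6.
Iteration 4: components of {Cap,Panel} -> Motor = 6*4 = 24.
Iteration 5: no further components; recursion stops.
Total rows emitted: 8.

8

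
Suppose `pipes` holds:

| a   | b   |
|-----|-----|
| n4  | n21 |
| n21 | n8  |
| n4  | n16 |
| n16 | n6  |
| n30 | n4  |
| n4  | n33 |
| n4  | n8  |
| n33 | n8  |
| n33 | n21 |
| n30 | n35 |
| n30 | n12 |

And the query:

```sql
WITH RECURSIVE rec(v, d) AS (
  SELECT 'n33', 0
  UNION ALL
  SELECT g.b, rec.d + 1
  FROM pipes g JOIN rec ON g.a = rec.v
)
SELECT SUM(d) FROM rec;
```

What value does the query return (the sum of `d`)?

4

Base: (n33, d=0).
Iteration 1: edges from {n33} -> (n21, d=1), (n8, d=1).
Iteration 2: edges from {n21,n8} -> (n8, d=2).
Iteration 3: no outgoing edges from {n8}; recursion stops.
SUM(d) = 0 + 1 + 1 + 2 = 4.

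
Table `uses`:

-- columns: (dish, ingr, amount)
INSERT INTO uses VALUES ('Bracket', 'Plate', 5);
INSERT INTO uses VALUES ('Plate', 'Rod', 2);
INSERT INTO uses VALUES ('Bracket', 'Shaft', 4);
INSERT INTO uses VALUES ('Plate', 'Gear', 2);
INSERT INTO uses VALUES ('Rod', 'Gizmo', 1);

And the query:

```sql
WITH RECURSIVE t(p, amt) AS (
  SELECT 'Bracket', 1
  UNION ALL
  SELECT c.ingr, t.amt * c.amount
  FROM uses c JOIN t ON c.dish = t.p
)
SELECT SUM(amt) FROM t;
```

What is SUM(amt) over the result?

40

Base: (Bracket, amt=1).
Iteration 1: components of {Bracket} -> Plate = 1*5 = 5, Shaft = 1*4 = 4.
Iteration 2: components of {Plate,Shaft} -> Gear = 5*2 = 10, Rod = 5*2 = 10.
Iteration 3: components of {Gear,Rod} -> Gizmo = 10*1 = 10.
Iteration 4: no further components; recursion stops.
SUM(amt) = 1 + 5 + 4 + 10 + 10 + 10 = 40.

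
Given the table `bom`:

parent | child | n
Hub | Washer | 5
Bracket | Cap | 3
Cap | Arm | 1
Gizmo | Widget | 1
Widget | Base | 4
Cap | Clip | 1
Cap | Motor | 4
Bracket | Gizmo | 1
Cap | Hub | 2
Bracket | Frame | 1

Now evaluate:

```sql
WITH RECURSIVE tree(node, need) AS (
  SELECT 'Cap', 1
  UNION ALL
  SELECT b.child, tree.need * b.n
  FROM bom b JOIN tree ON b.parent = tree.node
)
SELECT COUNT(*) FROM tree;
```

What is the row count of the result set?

Base: (Cap, need=1).
Iteration 1: components of {Cap} -> Arm = 1*1 = 1, Clip = 1*1 = 1, Hub = 1*2 = 2, Motor = 1*4 = 4.
Iteration 2: components of {Arm,Clip,Hub,Motor} -> Washer = 2*5 = 10.
Iteration 3: no further components; recursion stops.
Total rows emitted: 6.

6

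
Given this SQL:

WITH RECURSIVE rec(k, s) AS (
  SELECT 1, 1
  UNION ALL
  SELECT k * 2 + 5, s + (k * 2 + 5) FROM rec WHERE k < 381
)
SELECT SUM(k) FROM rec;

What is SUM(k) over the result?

1490

Base: k=1, s=1.
Iteration 1: 1 < 381 holds -> k = 1 * 2 + 5 = 7, s = 1 + 7 = 8.
Iteration 2: 7 < 381 holds -> k = 7 * 2 + 5 = 19, s = 8 + 19 = 27.
Iteration 3: 19 < 381 holds -> k = 19 * 2 + 5 = 43, s = 27 + 43 = 70.
Iteration 4: 43 < 381 holds -> k = 43 * 2 + 5 = 91, s = 70 + 91 = 161.
Iteration 5: 91 < 381 holds -> k = 91 * 2 + 5 = 187, s = 161 + 187 = 348.
Iteration 6: 187 < 381 holds -> k = 187 * 2 + 5 = 379, s = 348 + 379 = 727.
Iteration 7: 379 < 381 holds -> k = 379 * 2 + 5 = 763, s = 727 + 763 = 1490.
Iteration 8: 763 < 381 fails; recursion stops.
SUM(k) = 1 + 7 + 19 + 43 + 91 + 187 + 379 + 763 = 1490.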